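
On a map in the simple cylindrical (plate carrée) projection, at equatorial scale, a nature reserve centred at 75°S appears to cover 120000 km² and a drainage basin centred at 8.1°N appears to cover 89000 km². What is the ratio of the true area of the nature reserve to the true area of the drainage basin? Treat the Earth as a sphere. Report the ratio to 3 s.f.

0.352

Plate carrée has h = 1 and k = sec φ, giving areal scale sec φ; true area = (apparent area) · cos φ.
True area of nature reserve: 120000 × cos(75°) = 120000 × 0.2588 = 31060 km².
True area of drainage basin: 89000 × cos(8.1°) = 89000 × 0.9900 = 88110 km².
Ratio = 31060 / 88110 ≈ 0.352.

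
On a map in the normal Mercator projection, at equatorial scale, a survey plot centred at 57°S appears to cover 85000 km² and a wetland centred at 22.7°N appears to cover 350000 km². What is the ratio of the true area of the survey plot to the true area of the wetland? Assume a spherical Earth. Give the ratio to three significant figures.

Since Mercator area scale is 1/cos²φ, the true area equals the apparent area multiplied by cos²φ.
True area of survey plot: 85000 × cos²(57°) = 85000 × 0.2966 = 25210 km².
True area of wetland: 350000 × cos²(22.7°) = 350000 × 0.8511 = 297900 km².
Ratio = 25210 / 297900 ≈ 0.0846.

0.0846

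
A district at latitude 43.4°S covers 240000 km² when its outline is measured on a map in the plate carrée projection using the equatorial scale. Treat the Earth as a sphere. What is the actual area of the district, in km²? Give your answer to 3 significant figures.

For the equirectangular projection with φ₀ = 0 (plate carrée), h = 1 along meridians and k = sec φ along parallels.
Areal scale = h·k = 1 × sec φ; at 43.4°, h = 1.000, k = 1.376, so h·k = 1.376.
True area = apparent / (areal scale) = 240000 / 1.376 ≈ 174000 km².

174000 km²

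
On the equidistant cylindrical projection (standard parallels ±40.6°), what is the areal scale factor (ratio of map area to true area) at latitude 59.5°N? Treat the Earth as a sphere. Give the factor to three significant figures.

The equidistant cylindrical projection with φ₀ = 40.6° has h = 1 (meridians true) and k = cos φ₀ / cos φ along parallels.
Areal scale = h·k = 1 × cos φ₀ / cos φ; at 59.5°, h = 1.000, k = 1.496, so h·k = 1.496.

1.50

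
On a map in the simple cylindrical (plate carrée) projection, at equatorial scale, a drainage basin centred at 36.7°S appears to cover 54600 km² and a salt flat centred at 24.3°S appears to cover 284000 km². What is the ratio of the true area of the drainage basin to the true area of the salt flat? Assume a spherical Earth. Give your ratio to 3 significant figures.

0.169

Plate carrée has h = 1 and k = sec φ, giving areal scale sec φ; true area = (apparent area) · cos φ.
True area of drainage basin: 54600 × cos(36.7°) = 54600 × 0.8018 = 43780 km².
True area of salt flat: 284000 × cos(24.3°) = 284000 × 0.9114 = 258800 km².
Ratio = 43780 / 258800 ≈ 0.169.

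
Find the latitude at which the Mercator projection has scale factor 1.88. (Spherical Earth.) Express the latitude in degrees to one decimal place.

Mercator scale is k = sec φ = 1/cos φ.
1/cos φ = 1.88  ⇒  cos φ = 0.5319  ⇒  φ = arccos(0.5319) ≈ 57.9°.

57.9°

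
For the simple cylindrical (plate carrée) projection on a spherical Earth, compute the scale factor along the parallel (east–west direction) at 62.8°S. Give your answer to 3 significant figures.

For the equirectangular projection with φ₀ = 0 (plate carrée), h = 1 along meridians and k = sec φ along parallels.
k = 1/cos 62.8° = 1/0.4571 = 2.188.

2.19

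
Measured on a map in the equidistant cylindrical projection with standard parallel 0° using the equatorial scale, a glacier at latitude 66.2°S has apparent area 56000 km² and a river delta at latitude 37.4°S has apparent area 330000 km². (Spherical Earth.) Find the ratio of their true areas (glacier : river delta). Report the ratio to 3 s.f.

Plate carrée has h = 1 and k = sec φ, giving areal scale sec φ; true area = (apparent area) · cos φ.
True area of glacier: 56000 × cos(66.2°) = 56000 × 0.4035 = 22600 km².
True area of river delta: 330000 × cos(37.4°) = 330000 × 0.7944 = 262200 km².
Ratio = 22600 / 262200 ≈ 0.0862.

0.0862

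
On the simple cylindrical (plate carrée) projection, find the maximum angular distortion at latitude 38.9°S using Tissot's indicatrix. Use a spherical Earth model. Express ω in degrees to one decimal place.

In the plate carrée (x = Rλ, y = Rφ), meridians are true-scale (h = 1) and parallels are stretched by k = sec φ.
At 38.9°: h = 1.000, k = 1.285; principal scales a = 1.285, b = 1.000.
sin(ω/2) = (a − b)/(a + b) = 0.2849/2.285 = 0.1247, so ω = 2 arcsin(0.1247) ≈ 14.3°.

14.3°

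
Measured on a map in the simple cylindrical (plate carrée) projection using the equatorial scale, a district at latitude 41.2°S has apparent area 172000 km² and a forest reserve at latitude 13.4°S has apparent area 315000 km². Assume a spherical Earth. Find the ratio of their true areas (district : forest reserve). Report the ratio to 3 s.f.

On the plate carrée, areal scale = h·k = 1 × sec φ, so true area = apparent × cos φ.
True area of district: 172000 × cos(41.2°) = 172000 × 0.7524 = 129400 km².
True area of forest reserve: 315000 × cos(13.4°) = 315000 × 0.9728 = 306400 km².
Ratio = 129400 / 306400 ≈ 0.422.

0.422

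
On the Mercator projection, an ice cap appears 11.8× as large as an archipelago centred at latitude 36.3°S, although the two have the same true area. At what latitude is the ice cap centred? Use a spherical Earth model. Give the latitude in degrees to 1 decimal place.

76.4°

Mercator areal scale is sec²φ, so apparent-area ratio = sec²φ₁ / sec²φ₂ = cos²φ₂ / cos²φ₁.
cos²φ₂ / cos²φ₁ = 11.8  ⇒  cos φ₁ = cos 36.3° / √11.8 = 0.8059/3.435 = 0.2346.
φ₁ = arccos(0.2346) ≈ 76.4°.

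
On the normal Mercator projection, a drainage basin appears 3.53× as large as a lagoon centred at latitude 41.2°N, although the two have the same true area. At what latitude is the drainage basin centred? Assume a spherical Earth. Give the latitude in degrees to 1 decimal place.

66.4°

For equal true areas on Mercator, apparent areas scale as sec²φ, so the ratio is cos²φ₂ / cos²φ₁.
cos²φ₂ / cos²φ₁ = 3.53  ⇒  cos φ₁ = cos 41.2° / √3.53 = 0.7524/1.879 = 0.4005.
φ₁ = arccos(0.4005) ≈ 66.4°.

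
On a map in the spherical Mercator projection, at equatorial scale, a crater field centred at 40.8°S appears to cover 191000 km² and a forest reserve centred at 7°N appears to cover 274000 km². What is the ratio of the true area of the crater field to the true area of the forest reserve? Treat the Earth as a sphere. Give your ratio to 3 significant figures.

0.405

Since Mercator area scale is 1/cos²φ, the true area equals the apparent area multiplied by cos²φ.
True area of crater field: 191000 × cos²(40.8°) = 191000 × 0.5730 = 109500 km².
True area of forest reserve: 274000 × cos²(7°) = 274000 × 0.9851 = 269900 km².
Ratio = 109500 / 269900 ≈ 0.405.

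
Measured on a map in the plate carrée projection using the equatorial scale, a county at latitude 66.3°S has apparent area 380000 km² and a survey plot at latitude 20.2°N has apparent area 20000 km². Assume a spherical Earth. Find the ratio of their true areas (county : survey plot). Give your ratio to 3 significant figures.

Plate carrée has h = 1 and k = sec φ, giving areal scale sec φ; true area = (apparent area) · cos φ.
True area of county: 380000 × cos(66.3°) = 380000 × 0.4019 = 152700 km².
True area of survey plot: 20000 × cos(20.2°) = 20000 × 0.9385 = 18770 km².
Ratio = 152700 / 18770 ≈ 8.14.

8.14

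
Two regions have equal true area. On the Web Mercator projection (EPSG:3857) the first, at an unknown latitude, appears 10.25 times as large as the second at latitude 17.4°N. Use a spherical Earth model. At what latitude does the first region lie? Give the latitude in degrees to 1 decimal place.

72.7°

Mercator areal scale is sec²φ, so apparent-area ratio = sec²φ₁ / sec²φ₂ = cos²φ₂ / cos²φ₁.
cos²φ₂ / cos²φ₁ = 10.25  ⇒  cos φ₁ = cos 17.4° / √10.25 = 0.9542/3.202 = 0.2981.
φ₁ = arccos(0.2981) ≈ 72.7°.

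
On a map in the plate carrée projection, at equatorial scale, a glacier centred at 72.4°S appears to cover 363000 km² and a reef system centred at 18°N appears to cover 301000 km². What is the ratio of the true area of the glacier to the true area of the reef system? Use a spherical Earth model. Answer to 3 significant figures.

Plate carrée has h = 1 and k = sec φ, giving areal scale sec φ; true area = (apparent area) · cos φ.
True area of glacier: 363000 × cos(72.4°) = 363000 × 0.3024 = 109800 km².
True area of reef system: 301000 × cos(18°) = 301000 × 0.9511 = 286300 km².
Ratio = 109800 / 286300 ≈ 0.383.

0.383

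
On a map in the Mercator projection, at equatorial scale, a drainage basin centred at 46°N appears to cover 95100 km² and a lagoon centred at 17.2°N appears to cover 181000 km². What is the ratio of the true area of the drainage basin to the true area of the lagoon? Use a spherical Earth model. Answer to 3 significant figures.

0.278

Since Mercator area scale is 1/cos²φ, the true area equals the apparent area multiplied by cos²φ.
True area of drainage basin: 95100 × cos²(46°) = 95100 × 0.4826 = 45890 km².
True area of lagoon: 181000 × cos²(17.2°) = 181000 × 0.9126 = 165200 km².
Ratio = 45890 / 165200 ≈ 0.278.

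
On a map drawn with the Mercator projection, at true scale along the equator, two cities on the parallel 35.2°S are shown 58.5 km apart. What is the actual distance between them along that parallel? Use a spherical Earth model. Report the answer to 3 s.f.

47.8 km

For Mercator, h = k = sec φ (a conformal cylindrical projection has a single point scale, 1/cos φ).
Along the parallel at 35.2°, map distances are exaggerated by k = sec 35.2° = 1.224.
True distance = 58.5 / 1.224 = 58.5 × cos 35.2° ≈ 47.8 km.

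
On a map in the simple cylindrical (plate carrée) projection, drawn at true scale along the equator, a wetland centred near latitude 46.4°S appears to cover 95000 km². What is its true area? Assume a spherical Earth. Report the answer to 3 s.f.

For the equirectangular projection with φ₀ = 0 (plate carrée), h = 1 along meridians and k = sec φ along parallels.
Areal scale = h·k = 1 × sec φ; at 46.4°, h = 1.000, k = 1.450, so h·k = 1.450.
True area = apparent / (areal scale) = 95000 / 1.450 ≈ 65500 km².

65500 km²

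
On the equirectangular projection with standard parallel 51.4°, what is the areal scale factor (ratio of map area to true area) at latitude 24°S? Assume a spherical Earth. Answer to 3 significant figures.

With standard parallel φ₀ = 51.4°, the equirectangular projection gives x = Rλ cos φ₀, y = Rφ, so h = 1 and k = cos 51.4° / cos φ.
Areal scale = h·k = 1 × cos φ₀ / cos φ; at 24°, h = 1.000, k = 0.6829, so h·k = 0.6829.

0.683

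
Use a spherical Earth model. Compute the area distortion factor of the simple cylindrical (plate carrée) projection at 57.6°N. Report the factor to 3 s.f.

1.87

Plate carrée maps x = Rλ, y = Rφ. The meridian scale is h = 1 and the parallel scale is k = 1/cos φ = sec φ.
Areal scale = h·k = 1 × sec φ; at 57.6°, h = 1.000, k = 1.866, so h·k = 1.866.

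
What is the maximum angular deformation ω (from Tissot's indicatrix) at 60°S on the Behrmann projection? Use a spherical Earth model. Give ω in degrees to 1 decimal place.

60.0°

Behrmann is a cylindrical equal-area projection with standard parallels at ±30°. A cylindrical equal-area projection with standard parallel φ₀ has meridian scale h = cos φ / cos φ₀ and parallel scale k = cos φ₀ / cos φ (so areas are preserved, h·k = 1).
At 60°: h = 0.5774, k = 1.732; principal scales a = 1.732, b = 0.5774.
sin(ω/2) = (a − b)/(a + b) = 1.155/2.309 = 0.5000, so ω = 2 arcsin(0.5000) ≈ 60.0°.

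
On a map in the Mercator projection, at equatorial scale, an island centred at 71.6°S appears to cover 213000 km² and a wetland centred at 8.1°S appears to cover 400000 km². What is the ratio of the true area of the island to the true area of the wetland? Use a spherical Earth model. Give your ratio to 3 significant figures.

0.0541

On Mercator the areal scale is sec²φ, so true area = apparent × cos²φ.
True area of island: 213000 × cos²(71.6°) = 213000 × 0.09963 = 21220 km².
True area of wetland: 400000 × cos²(8.1°) = 400000 × 0.9801 = 392100 km².
Ratio = 21220 / 392100 ≈ 0.0541.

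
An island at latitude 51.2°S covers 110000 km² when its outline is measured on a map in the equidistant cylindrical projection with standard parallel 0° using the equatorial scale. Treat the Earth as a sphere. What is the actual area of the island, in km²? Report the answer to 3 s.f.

68900 km²

In the plate carrée (x = Rλ, y = Rφ), meridians are true-scale (h = 1) and parallels are stretched by k = sec φ.
Areal scale = h·k = 1 × sec φ; at 51.2°, h = 1.000, k = 1.596, so h·k = 1.596.
True area = apparent / (areal scale) = 110000 / 1.596 ≈ 68900 km².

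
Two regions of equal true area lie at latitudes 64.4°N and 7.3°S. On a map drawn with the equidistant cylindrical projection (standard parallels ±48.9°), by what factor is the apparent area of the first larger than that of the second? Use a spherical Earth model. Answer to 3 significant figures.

2.30

The equidistant cylindrical projection with φ₀ = 48.9° has h = 1 (meridians true) and k = cos φ₀ / cos φ along parallels.
Areal scale at 64.4°: h·k = 1.000 × 1.521 = 1.521.
Areal scale at 7.3°: h·k = 1.000 × 0.6627 = 0.6627.
Ratio = 1.521/0.6627 ≈ 2.30.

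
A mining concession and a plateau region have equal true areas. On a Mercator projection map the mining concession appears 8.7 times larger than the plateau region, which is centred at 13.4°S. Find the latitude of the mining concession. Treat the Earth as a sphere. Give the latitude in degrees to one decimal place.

Mercator areal scale is sec²φ, so apparent-area ratio = sec²φ₁ / sec²φ₂ = cos²φ₂ / cos²φ₁.
cos²φ₂ / cos²φ₁ = 8.7  ⇒  cos φ₁ = cos 13.4° / √8.7 = 0.9728/2.950 = 0.3298.
φ₁ = arccos(0.3298) ≈ 70.7°.

70.7°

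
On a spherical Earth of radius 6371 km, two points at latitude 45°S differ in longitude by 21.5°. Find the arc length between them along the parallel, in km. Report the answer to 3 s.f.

1690 km

Arc length along a parallel = R cos φ · Δλ (with Δλ in radians).
= 6371 × cos 45° × (21.5° × π/180) = 6371 × 0.7071 × 0.3752 ≈ 1690 km.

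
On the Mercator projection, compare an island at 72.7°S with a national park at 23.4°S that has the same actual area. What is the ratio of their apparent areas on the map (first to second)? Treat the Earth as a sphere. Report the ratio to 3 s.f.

9.52

On Mercator, area is exaggerated by sec²φ = 1/cos²φ.
At 72.7°: sec²(72.7°) = 1/0.2974² = 11.31.
At 23.4°: sec²(23.4°) = 1/0.9178² = 1.187.
Ratio = 11.31/1.187 = cos²(23.4°)/cos²(72.7°) ≈ 9.52.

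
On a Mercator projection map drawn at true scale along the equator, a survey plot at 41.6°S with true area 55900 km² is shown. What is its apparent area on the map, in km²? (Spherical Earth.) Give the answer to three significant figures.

100000 km²

For Mercator, h = k = sec φ (a conformal cylindrical projection has a single point scale, 1/cos φ).
Areal scale = k² = sec²φ = 1/cos²(41.6°) = 1/0.7478² = 1.788.
Apparent area = 55900 × 1.788 ≈ 100000 km².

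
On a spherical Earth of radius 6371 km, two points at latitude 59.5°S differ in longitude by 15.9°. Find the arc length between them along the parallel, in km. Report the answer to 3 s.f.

897 km

Arc length along a parallel = R cos φ · Δλ (with Δλ in radians).
= 6371 × cos 59.5° × (15.9° × π/180) = 6371 × 0.5075 × 0.2775 ≈ 897 km.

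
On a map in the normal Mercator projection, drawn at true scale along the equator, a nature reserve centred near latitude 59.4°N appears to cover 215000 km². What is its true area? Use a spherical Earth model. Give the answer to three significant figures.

Mercator is conformal, so the point scale is isotropic: h = k = sec φ = 1/cos φ.
Areal scale = k² = sec²φ = 1/cos²(59.4°) = 1/0.5090² = 3.859.
True area = apparent / (areal scale) = 215000 / 3.859 ≈ 55700 km².

55700 km²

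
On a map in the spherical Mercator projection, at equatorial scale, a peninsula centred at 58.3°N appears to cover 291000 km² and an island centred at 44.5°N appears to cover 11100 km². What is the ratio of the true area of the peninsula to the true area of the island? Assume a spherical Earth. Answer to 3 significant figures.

On Mercator the areal scale is sec²φ, so true area = apparent × cos²φ.
True area of peninsula: 291000 × cos²(58.3°) = 291000 × 0.2761 = 80350 km².
True area of island: 11100 × cos²(44.5°) = 11100 × 0.5087 = 5647 km².
Ratio = 80350 / 5647 ≈ 14.2.

14.2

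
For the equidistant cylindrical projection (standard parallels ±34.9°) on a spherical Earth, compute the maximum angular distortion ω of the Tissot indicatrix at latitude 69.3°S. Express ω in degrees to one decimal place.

With standard parallel φ₀ = 34.9°, the equirectangular projection gives x = Rλ cos φ₀, y = Rφ, so h = 1 and k = cos 34.9° / cos φ.
At 69.3°: h = 1.000, k = 2.320; principal scales a = 2.320, b = 1.000.
sin(ω/2) = (a − b)/(a + b) = 1.320/3.320 = 0.3976, so ω = 2 arcsin(0.3976) ≈ 46.9°.

46.9°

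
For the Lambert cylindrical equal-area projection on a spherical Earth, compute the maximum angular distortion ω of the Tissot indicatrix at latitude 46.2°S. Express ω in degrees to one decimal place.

The Lambert cylindrical equal-area projection is the cylindrical equal-area projection with its standard parallel at the equator (φ₀ = 0). For cylindrical equal-area with standard parallel φ₀, h = cos φ / cos φ₀ and k = cos φ₀ / cos φ, so h·k = 1.
At 46.2°: h = 0.6921, k = 1.445; principal scales a = 1.445, b = 0.6921.
sin(ω/2) = (a − b)/(a + b) = 0.7526/2.137 = 0.3522, so ω = 2 arcsin(0.3522) ≈ 41.2°.

41.2°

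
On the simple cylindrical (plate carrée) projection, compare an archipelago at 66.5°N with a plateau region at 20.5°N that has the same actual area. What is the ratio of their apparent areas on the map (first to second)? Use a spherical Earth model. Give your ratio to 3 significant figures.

For the equirectangular projection with φ₀ = 0 (plate carrée), h = 1 along meridians and k = sec φ along parallels.
Areal scale at 66.5°: h·k = 1.000 × 2.508 = 2.508.
Areal scale at 20.5°: h·k = 1.000 × 1.068 = 1.068.
Ratio = 2.508/1.068 ≈ 2.35.

2.35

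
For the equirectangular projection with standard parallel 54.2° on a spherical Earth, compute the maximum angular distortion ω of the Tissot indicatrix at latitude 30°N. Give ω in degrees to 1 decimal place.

The equidistant cylindrical projection with φ₀ = 54.2° has h = 1 (meridians true) and k = cos φ₀ / cos φ along parallels.
At 30°: h = 1.000, k = 0.6755; principal scales a = 1.000, b = 0.6755.
sin(ω/2) = (a − b)/(a + b) = 0.3245/1.675 = 0.1937, so ω = 2 arcsin(0.1937) ≈ 22.3°.

22.3°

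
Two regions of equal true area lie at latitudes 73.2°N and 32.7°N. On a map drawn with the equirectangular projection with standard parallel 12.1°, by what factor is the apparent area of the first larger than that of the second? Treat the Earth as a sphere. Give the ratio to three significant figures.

2.91

In the equirectangular projection with standard parallel φ₀ = 12.1° (x = Rλ cos φ₀, y = Rφ), meridians are true-scale (h = 1) and the parallel scale is k = cos φ₀ / cos φ.
Areal scale at 73.2°: h·k = 1.000 × 3.383 = 3.383.
Areal scale at 32.7°: h·k = 1.000 × 1.162 = 1.162.
Ratio = 3.383/1.162 ≈ 2.91.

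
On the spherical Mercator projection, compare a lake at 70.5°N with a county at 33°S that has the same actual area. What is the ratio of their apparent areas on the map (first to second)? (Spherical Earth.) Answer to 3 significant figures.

6.31

On Mercator, area is exaggerated by sec²φ = 1/cos²φ.
At 70.5°: sec²(70.5°) = 1/0.3338² = 8.974.
At 33°: sec²(33°) = 1/0.8387² = 1.422.
Ratio = 8.974/1.422 = cos²(33°)/cos²(70.5°) ≈ 6.31.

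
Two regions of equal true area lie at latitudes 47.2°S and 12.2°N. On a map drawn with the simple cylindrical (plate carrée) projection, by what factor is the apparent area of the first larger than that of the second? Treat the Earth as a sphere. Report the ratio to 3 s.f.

For the equirectangular projection with φ₀ = 0 (plate carrée), h = 1 along meridians and k = sec φ along parallels.
Areal scale at 47.2°: h·k = 1.000 × 1.472 = 1.472.
Areal scale at 12.2°: h·k = 1.000 × 1.023 = 1.023.
Ratio = 1.472/1.023 ≈ 1.44.

1.44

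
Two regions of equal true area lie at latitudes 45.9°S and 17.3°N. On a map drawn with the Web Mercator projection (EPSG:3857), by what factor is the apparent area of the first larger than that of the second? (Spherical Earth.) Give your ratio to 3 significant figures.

Mercator is conformal with k = sec φ, so areal scale = k² = sec²φ.
At 45.9°: sec²(45.9°) = 1/0.6959² = 2.065.
At 17.3°: sec²(17.3°) = 1/0.9548² = 1.097.
Ratio = 2.065/1.097 = cos²(17.3°)/cos²(45.9°) ≈ 1.88.

1.88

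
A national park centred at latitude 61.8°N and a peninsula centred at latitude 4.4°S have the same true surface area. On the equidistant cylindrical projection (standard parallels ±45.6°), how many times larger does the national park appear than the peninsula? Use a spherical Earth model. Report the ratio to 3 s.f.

2.11

The equidistant cylindrical projection with φ₀ = 45.6° has h = 1 (meridians true) and k = cos φ₀ / cos φ along parallels.
Areal scale at 61.8°: h·k = 1.000 × 1.481 = 1.481.
Areal scale at 4.4°: h·k = 1.000 × 0.7017 = 0.7017.
Ratio = 1.481/0.7017 ≈ 2.11.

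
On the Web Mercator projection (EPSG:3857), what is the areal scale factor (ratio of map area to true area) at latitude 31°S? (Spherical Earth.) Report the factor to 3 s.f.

1.36

Mercator is conformal, so the point scale is isotropic: h = k = sec φ = 1/cos φ.
Areal scale = k² = sec²φ = 1/cos²(31°) = 1/0.8572² = 1.361.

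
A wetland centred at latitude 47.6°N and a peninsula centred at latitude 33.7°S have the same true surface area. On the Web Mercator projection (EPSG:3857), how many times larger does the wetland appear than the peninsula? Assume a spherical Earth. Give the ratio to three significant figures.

1.52

Mercator is conformal with k = sec φ, so areal scale = k² = sec²φ.
At 47.6°: sec²(47.6°) = 1/0.6743² = 2.199.
At 33.7°: sec²(33.7°) = 1/0.8320² = 1.445.
Ratio = 2.199/1.445 = cos²(33.7°)/cos²(47.6°) ≈ 1.52.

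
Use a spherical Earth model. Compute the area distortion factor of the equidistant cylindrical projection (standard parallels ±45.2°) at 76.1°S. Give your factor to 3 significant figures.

2.93

With standard parallel φ₀ = 45.2°, the equirectangular projection gives x = Rλ cos φ₀, y = Rφ, so h = 1 and k = cos 45.2° / cos φ.
Areal scale = h·k = 1 × cos φ₀ / cos φ; at 76.1°, h = 1.000, k = 2.933, so h·k = 2.933.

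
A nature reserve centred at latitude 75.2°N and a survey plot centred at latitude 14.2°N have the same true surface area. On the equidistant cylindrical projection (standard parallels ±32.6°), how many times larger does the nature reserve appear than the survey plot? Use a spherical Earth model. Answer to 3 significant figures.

In the equirectangular projection with standard parallel φ₀ = 32.6° (x = Rλ cos φ₀, y = Rφ), meridians are true-scale (h = 1) and the parallel scale is k = cos φ₀ / cos φ.
Areal scale at 75.2°: h·k = 1.000 × 3.298 = 3.298.
Areal scale at 14.2°: h·k = 1.000 × 0.8690 = 0.8690.
Ratio = 3.298/0.8690 ≈ 3.80.

3.80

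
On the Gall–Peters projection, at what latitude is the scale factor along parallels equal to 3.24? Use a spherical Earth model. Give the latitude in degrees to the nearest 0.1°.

The Gall–Peters projection is cylindrical equal-area with φ₀ = 45°. Cylindrical equal-area (φ₀ = 45°): h = cos φ / cos 45° along meridians, k = cos 45° / cos φ along parallels; h·k = 1.
k = cos φ₀ / cos φ = 3.24  ⇒  cos φ = cos 45° / 3.24 = 0.2182.
φ = arccos(0.2182) ≈ 77.4°.

77.4°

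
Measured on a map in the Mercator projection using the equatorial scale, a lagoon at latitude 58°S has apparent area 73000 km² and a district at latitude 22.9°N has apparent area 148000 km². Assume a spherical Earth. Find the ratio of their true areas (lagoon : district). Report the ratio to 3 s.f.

0.163

Since Mercator area scale is 1/cos²φ, the true area equals the apparent area multiplied by cos²φ.
True area of lagoon: 73000 × cos²(58°) = 73000 × 0.2808 = 20500 km².
True area of district: 148000 × cos²(22.9°) = 148000 × 0.8486 = 125600 km².
Ratio = 20500 / 125600 ≈ 0.163.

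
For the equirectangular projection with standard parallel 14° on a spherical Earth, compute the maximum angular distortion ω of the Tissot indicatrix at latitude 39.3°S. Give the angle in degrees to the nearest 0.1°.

The equidistant cylindrical projection with φ₀ = 14° has h = 1 (meridians true) and k = cos φ₀ / cos φ along parallels.
At 39.3°: h = 1.000, k = 1.254; principal scales a = 1.254, b = 1.000.
sin(ω/2) = (a − b)/(a + b) = 0.2539/2.254 = 0.1126, so ω = 2 arcsin(0.1126) ≈ 12.9°.

12.9°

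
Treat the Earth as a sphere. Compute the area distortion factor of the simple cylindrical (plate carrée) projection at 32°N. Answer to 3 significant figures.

1.18

In the plate carrée (x = Rλ, y = Rφ), meridians are true-scale (h = 1) and parallels are stretched by k = sec φ.
Areal scale = h·k = 1 × sec φ; at 32°, h = 1.000, k = 1.179, so h·k = 1.179.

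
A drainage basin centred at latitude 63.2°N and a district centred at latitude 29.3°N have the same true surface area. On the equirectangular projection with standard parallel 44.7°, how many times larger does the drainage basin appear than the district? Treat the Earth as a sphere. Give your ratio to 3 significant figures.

With standard parallel φ₀ = 44.7°, the equirectangular projection gives x = Rλ cos φ₀, y = Rφ, so h = 1 and k = cos 44.7° / cos φ.
Areal scale at 63.2°: h·k = 1.000 × 1.576 = 1.576.
Areal scale at 29.3°: h·k = 1.000 × 0.8151 = 0.8151.
Ratio = 1.576/0.8151 ≈ 1.93.

1.93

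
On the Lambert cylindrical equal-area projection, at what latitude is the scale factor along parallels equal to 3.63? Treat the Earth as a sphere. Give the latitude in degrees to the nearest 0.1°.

The Lambert cylindrical equal-area projection is the cylindrical equal-area projection with its standard parallel at the equator (φ₀ = 0). A cylindrical equal-area projection with standard parallel φ₀ has meridian scale h = cos φ / cos φ₀ and parallel scale k = cos φ₀ / cos φ (so areas are preserved, h·k = 1).
k = cos φ₀ / cos φ = 3.63  ⇒  cos φ = cos 0° / 3.63 = 0.2755.
φ = arccos(0.2755) ≈ 74.0°.

74.0°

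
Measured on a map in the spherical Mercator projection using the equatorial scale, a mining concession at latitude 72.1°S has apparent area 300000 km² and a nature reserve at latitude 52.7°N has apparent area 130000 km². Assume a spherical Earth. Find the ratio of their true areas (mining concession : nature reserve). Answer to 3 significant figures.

0.594

Since Mercator area scale is 1/cos²φ, the true area equals the apparent area multiplied by cos²φ.
True area of mining concession: 300000 × cos²(72.1°) = 300000 × 0.09447 = 28340 km².
True area of nature reserve: 130000 × cos²(52.7°) = 130000 × 0.3672 = 47740 km².
Ratio = 28340 / 47740 ≈ 0.594.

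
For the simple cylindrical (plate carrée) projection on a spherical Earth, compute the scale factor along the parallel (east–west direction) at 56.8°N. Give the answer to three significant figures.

Plate carrée maps x = Rλ, y = Rφ. The meridian scale is h = 1 and the parallel scale is k = 1/cos φ = sec φ.
k = 1/cos 56.8° = 1/0.5476 = 1.826.

1.83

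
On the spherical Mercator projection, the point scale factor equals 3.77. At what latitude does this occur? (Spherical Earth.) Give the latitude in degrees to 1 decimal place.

74.6°

Mercator scale is k = sec φ = 1/cos φ.
1/cos φ = 3.77  ⇒  cos φ = 0.2653  ⇒  φ = arccos(0.2653) ≈ 74.6°.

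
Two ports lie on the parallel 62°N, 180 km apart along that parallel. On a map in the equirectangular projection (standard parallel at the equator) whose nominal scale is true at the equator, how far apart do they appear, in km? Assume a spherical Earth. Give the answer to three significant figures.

383 km

For the equirectangular projection with φ₀ = 0 (plate carrée), h = 1 along meridians and k = sec φ along parallels.
Along the parallel, k = sec 62° = 1/0.4695 = 2.130.
Map distance = 180 × 2.130 ≈ 383 km.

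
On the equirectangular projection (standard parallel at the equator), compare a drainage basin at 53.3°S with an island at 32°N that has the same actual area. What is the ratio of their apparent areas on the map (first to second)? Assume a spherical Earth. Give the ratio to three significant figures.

Plate carrée maps x = Rλ, y = Rφ. The meridian scale is h = 1 and the parallel scale is k = 1/cos φ = sec φ.
Areal scale at 53.3°: h·k = 1.000 × 1.673 = 1.673.
Areal scale at 32°: h·k = 1.000 × 1.179 = 1.179.
Ratio = 1.673/1.179 ≈ 1.42.

1.42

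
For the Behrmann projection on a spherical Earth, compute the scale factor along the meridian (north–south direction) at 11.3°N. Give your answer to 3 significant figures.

Behrmann is a cylindrical equal-area projection with standard parallels at ±30°. For cylindrical equal-area with standard parallel φ₀, h = cos φ / cos φ₀ and k = cos φ₀ / cos φ, so h·k = 1.
h = cos 11.3° / cos 30° = 0.9806/0.8660 = 1.132.

1.13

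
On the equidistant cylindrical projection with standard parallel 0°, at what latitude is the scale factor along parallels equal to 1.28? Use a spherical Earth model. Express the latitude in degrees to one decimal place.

Plate carrée: h = 1, k = sec φ along parallels.
sec φ = 1.28  ⇒  cos φ = 0.7812  ⇒  φ ≈ 38.6°.

38.6°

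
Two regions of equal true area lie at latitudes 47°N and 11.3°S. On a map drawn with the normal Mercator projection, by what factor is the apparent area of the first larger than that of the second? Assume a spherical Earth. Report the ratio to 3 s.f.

2.07

Mercator areal scale is sec²φ.
At 47°: sec²(47°) = 1/0.6820² = 2.150.
At 11.3°: sec²(11.3°) = 1/0.9806² = 1.040.
Ratio = 2.150/1.040 = cos²(11.3°)/cos²(47°) ≈ 2.07.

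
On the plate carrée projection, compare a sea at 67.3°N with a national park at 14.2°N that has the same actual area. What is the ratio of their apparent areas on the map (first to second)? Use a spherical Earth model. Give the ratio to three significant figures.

2.51

In the plate carrée (x = Rλ, y = Rφ), meridians are true-scale (h = 1) and parallels are stretched by k = sec φ.
Areal scale at 67.3°: h·k = 1.000 × 2.591 = 2.591.
Areal scale at 14.2°: h·k = 1.000 × 1.032 = 1.032.
Ratio = 2.591/1.032 ≈ 2.51.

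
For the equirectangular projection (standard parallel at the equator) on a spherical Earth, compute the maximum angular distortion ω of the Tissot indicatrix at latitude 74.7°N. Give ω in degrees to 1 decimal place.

71.2°

For the equirectangular projection with φ₀ = 0 (plate carrée), h = 1 along meridians and k = sec φ along parallels.
At 74.7°: h = 1.000, k = 3.790; principal scales a = 3.790, b = 1.000.
sin(ω/2) = (a − b)/(a + b) = 2.790/4.790 = 0.5824, so ω = 2 arcsin(0.5824) ≈ 71.2°.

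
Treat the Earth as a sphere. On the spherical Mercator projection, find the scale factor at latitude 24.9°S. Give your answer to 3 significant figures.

1.10

Mercator is conformal, so the point scale is isotropic: h = k = sec φ = 1/cos φ.
k = 1/cos 24.9° = 1/0.9070 = 1.102.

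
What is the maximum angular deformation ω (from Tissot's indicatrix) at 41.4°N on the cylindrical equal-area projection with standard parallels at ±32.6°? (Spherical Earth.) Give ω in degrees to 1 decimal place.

For cylindrical equal-area with standard parallel φ₀, h = cos φ / cos φ₀ and k = cos φ₀ / cos φ, so h·k = 1.
At 41.4°: h = 0.8904, k = 1.123; principal scales a = 1.123, b = 0.8904.
sin(ω/2) = (a − b)/(a + b) = 0.2327/2.013 = 0.1156, so ω = 2 arcsin(0.1156) ≈ 13.3°.

13.3°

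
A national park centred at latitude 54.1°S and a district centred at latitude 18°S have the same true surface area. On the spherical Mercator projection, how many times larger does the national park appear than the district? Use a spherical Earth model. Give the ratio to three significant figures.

Mercator areal scale is sec²φ.
At 54.1°: sec²(54.1°) = 1/0.5864² = 2.908.
At 18°: sec²(18°) = 1/0.9511² = 1.106.
Ratio = 2.908/1.106 = cos²(18°)/cos²(54.1°) ≈ 2.63.

2.63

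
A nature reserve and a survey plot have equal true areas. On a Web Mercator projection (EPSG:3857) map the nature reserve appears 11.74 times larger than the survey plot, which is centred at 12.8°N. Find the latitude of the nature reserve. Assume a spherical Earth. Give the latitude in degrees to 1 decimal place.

Mercator areal scale is sec²φ, so apparent-area ratio = sec²φ₁ / sec²φ₂ = cos²φ₂ / cos²φ₁.
cos²φ₂ / cos²φ₁ = 11.74  ⇒  cos φ₁ = cos 12.8° / √11.74 = 0.9751/3.426 = 0.2846.
φ₁ = arccos(0.2846) ≈ 73.5°.

73.5°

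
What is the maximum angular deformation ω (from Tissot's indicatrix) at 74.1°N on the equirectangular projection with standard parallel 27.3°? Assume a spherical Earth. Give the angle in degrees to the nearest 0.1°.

In the equirectangular projection with standard parallel φ₀ = 27.3° (x = Rλ cos φ₀, y = Rφ), meridians are true-scale (h = 1) and the parallel scale is k = cos φ₀ / cos φ.
At 74.1°: h = 1.000, k = 3.244; principal scales a = 3.244, b = 1.000.
sin(ω/2) = (a − b)/(a + b) = 2.244/4.244 = 0.5287, so ω = 2 arcsin(0.5287) ≈ 63.8°.

63.8°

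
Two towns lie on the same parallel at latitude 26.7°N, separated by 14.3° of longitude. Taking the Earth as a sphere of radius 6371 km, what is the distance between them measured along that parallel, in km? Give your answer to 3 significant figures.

Arc length along a parallel = R cos φ · Δλ (with Δλ in radians).
= 6371 × cos 26.7° × (14.3° × π/180) = 6371 × 0.8934 × 0.2496 ≈ 1420 km.

1420 km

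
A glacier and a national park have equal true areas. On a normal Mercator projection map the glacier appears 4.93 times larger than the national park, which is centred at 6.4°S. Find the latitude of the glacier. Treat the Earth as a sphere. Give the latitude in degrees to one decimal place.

Mercator areal scale is sec²φ, so apparent-area ratio = sec²φ₁ / sec²φ₂ = cos²φ₂ / cos²φ₁.
cos²φ₂ / cos²φ₁ = 4.93  ⇒  cos φ₁ = cos 6.4° / √4.93 = 0.9938/2.220 = 0.4476.
φ₁ = arccos(0.4476) ≈ 63.4°.

63.4°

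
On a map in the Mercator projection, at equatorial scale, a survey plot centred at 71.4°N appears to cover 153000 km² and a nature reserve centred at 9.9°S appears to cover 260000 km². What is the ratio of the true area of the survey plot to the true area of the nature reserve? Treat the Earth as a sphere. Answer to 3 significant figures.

0.0617

Mercator's areal exaggeration is sec²φ; hence true area = (apparent area) · cos²φ.
True area of survey plot: 153000 × cos²(71.4°) = 153000 × 0.1017 = 15570 km².
True area of nature reserve: 260000 × cos²(9.9°) = 260000 × 0.9704 = 252300 km².
Ratio = 15570 / 252300 ≈ 0.0617.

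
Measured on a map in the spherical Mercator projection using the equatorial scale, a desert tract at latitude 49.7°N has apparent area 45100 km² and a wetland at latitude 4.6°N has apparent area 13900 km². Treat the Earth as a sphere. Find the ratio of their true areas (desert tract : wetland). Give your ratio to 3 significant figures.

Since Mercator area scale is 1/cos²φ, the true area equals the apparent area multiplied by cos²φ.
True area of desert tract: 45100 × cos²(49.7°) = 45100 × 0.4183 = 18870 km².
True area of wetland: 13900 × cos²(4.6°) = 13900 × 0.9936 = 13810 km².
Ratio = 18870 / 13810 ≈ 1.37.

1.37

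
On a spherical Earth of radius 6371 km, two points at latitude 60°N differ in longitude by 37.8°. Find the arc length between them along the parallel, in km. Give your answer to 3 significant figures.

Arc length along a parallel = R cos φ · Δλ (with Δλ in radians).
= 6371 × cos 60° × (37.8° × π/180) = 6371 × 0.5000 × 0.6597 ≈ 2100 km.

2100 km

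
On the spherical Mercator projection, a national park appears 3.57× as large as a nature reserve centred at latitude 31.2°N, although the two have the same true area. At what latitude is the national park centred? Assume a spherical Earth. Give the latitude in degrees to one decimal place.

On Mercator, (apparent₁)/(apparent₂) = sec²φ₁ / sec²φ₂ when true areas are equal.
cos²φ₂ / cos²φ₁ = 3.57  ⇒  cos φ₁ = cos 31.2° / √3.57 = 0.8554/1.889 = 0.4527.
φ₁ = arccos(0.4527) ≈ 63.1°.

63.1°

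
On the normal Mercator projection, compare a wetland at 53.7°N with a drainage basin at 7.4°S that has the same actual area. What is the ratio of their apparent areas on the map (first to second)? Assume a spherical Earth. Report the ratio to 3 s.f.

On Mercator, area is exaggerated by sec²φ = 1/cos²φ.
At 53.7°: sec²(53.7°) = 1/0.5920² = 2.853.
At 7.4°: sec²(7.4°) = 1/0.9917² = 1.017.
Ratio = 2.853/1.017 = cos²(7.4°)/cos²(53.7°) ≈ 2.81.

2.81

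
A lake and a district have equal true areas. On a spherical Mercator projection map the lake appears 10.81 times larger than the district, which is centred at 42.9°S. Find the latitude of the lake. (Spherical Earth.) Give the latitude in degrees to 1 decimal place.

Mercator areal scale is sec²φ, so apparent-area ratio = sec²φ₁ / sec²φ₂ = cos²φ₂ / cos²φ₁.
cos²φ₂ / cos²φ₁ = 10.81  ⇒  cos φ₁ = cos 42.9° / √10.81 = 0.7325/3.288 = 0.2228.
φ₁ = arccos(0.2228) ≈ 77.1°.

77.1°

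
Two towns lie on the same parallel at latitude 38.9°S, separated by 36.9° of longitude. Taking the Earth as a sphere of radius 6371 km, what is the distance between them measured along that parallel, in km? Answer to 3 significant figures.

Arc length along a parallel = R cos φ · Δλ (with Δλ in radians).
= 6371 × cos 38.9° × (36.9° × π/180) = 6371 × 0.7782 × 0.6440 ≈ 3190 km.

3190 km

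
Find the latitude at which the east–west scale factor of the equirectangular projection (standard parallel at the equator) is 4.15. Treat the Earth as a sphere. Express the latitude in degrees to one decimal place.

76.1°

Plate carrée: h = 1, k = sec φ along parallels.
sec φ = 4.15  ⇒  cos φ = 0.2410  ⇒  φ ≈ 76.1°.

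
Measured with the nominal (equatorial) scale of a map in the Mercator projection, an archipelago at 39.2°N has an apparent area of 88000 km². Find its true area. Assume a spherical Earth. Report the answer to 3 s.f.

52800 km²

For Mercator, h = k = sec φ (a conformal cylindrical projection has a single point scale, 1/cos φ).
Areal scale = k² = sec²φ = 1/cos²(39.2°) = 1/0.7749² = 1.665.
True area = apparent / (areal scale) = 88000 / 1.665 ≈ 52800 km².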